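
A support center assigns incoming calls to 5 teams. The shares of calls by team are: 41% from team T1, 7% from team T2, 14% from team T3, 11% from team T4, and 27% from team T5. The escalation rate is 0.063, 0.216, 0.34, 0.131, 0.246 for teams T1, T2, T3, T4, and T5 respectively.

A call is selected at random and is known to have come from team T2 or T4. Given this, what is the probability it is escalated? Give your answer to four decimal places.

Let S = {T2, T4}.
P(S) = 0.07 + 0.11 = 0.18.
P(E ∩ S) = 0.216·0.07 + 0.131·0.11 = 0.01512 + 0.01441 = 0.02953.
P(E | S) = 0.02953 / 0.18 = 0.164056…

0.1641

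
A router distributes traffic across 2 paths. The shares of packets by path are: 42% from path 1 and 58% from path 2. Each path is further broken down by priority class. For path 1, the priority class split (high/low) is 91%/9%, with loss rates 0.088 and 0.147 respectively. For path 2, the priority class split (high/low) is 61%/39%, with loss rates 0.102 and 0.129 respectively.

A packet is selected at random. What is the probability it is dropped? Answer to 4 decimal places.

P(L|1) = 0.91·0.088 + 0.09·0.147 = 0.08008 + 0.01323 = 0.09331
P(L|2) = 0.61·0.102 + 0.39·0.129 = 0.06222 + 0.05031 = 0.11253
Then overall,
P(L) = 0.42·0.09331 + 0.58·0.11253
      = 0.0391902 + 0.0652674 = 0.1044576

0.1045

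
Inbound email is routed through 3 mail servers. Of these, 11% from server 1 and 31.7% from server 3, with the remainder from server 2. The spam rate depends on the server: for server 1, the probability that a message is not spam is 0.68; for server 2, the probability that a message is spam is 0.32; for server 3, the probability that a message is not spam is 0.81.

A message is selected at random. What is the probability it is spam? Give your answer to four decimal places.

0.2788

P(2) = 1 − (0.11 + 0.317) = 0.573.
P(S|1) = 1 − 0.68 = 0.32.
P(S|3) = 1 − 0.81 = 0.19.
P(S) = P(S|1)·P(1) + P(S|2)·P(2) + P(S|3)·P(3)
      = 0.32·0.11 + 0.32·0.573 + 0.19·0.317
      = 0.0352 + 0.18336 + 0.06023 = 0.27879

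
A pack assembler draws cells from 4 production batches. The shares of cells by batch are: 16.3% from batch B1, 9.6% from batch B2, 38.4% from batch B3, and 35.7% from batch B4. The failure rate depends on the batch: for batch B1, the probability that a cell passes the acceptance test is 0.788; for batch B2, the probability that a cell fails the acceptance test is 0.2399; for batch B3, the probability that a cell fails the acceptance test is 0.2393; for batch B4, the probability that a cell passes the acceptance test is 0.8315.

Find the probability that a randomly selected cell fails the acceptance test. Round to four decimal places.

P(F|B1) = 1 − 0.788 = 0.212.
P(F|B4) = 1 − 0.8315 = 0.1685.
P(F) = P(F|B1)·P(B1) + P(F|B2)·P(B2) + P(F|B3)·P(B3) + P(F|B4)·P(B4)
      = 0.212·0.163 + 0.2399·0.096 + 0.2393·0.384 + 0.1685·0.357
      = 0.034556 + 0.0230304 + 0.0918912 + 0.0601545 = 0.2096321

P(F) ≈ 0.2096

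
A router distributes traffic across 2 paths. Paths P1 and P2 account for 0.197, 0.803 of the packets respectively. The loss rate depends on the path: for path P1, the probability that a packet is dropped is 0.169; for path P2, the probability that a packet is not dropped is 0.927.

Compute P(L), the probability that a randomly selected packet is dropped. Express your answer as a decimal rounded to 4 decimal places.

P(L|P2) = 1 − 0.927 = 0.073.
Using total probability over the partition,
P(L) = P(L|P1)·P(P1) + P(L|P2)·P(P2)
      = 0.169·0.197 + 0.073·0.803
      = 0.033293 + 0.058619 = 0.091912

P(L) ≈ 0.0919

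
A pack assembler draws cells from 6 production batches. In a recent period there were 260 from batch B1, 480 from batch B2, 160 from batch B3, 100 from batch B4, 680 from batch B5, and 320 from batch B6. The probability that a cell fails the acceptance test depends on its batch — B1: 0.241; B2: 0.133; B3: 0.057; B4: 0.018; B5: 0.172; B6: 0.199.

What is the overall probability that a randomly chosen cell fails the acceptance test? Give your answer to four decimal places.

Total: 260 + 480 + 160 + 100 + 680 + 320 = 2000.
P(B1) = 260/2000 = 0.13. P(B2) = 480/2000 = 0.24. P(B3) = 160/2000 = 0.08. P(B4) = 100/2000 = 0.05. P(B5) = 680/2000 = 0.34. P(B6) = 320/2000 = 0.16.
Summing over the partition,
P(F) = P(F|B1)·P(B1) + P(F|B2)·P(B2) + P(F|B3)·P(B3) + P(F|B4)·P(B4) + P(F|B5)·P(B5) + P(F|B6)·P(B6)
      = 0.241·0.13 + 0.133·0.24 + 0.057·0.08 + 0.018·0.05 + 0.172·0.34 + 0.199·0.16
      = 0.03133 + 0.03192 + 0.00456 + 0.0009 + 0.05848 + 0.03184 = 0.15903

0.1590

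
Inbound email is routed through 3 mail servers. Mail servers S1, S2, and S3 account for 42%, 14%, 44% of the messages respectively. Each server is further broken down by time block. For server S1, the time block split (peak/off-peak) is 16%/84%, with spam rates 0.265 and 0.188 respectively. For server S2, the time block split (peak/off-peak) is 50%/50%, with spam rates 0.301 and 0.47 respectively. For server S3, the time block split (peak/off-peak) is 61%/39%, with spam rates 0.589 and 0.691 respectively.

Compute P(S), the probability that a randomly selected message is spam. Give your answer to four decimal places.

0.4148

P(S|S1) = 0.16·0.265 + 0.84·0.188 = 0.0424 + 0.15792 = 0.20032
P(S|S2) = 0.5·0.301 + 0.5·0.47 = 0.1505 + 0.235 = 0.3855
P(S|S3) = 0.61·0.589 + 0.39·0.691 = 0.35929 + 0.26949 = 0.62878
Then overall,
P(S) = 0.42·0.20032 + 0.14·0.3855 + 0.44·0.62878
      = 0.0841344 + 0.05397 + 0.2766632 = 0.4147676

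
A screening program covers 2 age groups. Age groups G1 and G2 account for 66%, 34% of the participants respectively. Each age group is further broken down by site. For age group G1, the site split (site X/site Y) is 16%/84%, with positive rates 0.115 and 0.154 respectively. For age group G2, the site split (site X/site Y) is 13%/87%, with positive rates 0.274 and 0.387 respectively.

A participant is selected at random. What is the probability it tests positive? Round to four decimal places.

0.2241

P(T|G1) = 0.16·0.115 + 0.84·0.154 = 0.0184 + 0.12936 = 0.14776
P(T|G2) = 0.13·0.274 + 0.87·0.387 = 0.03562 + 0.33669 = 0.37231
By total probability over the outer partition,
P(T) = 0.66·0.14776 + 0.34·0.37231
      = 0.0975216 + 0.1265854 = 0.224107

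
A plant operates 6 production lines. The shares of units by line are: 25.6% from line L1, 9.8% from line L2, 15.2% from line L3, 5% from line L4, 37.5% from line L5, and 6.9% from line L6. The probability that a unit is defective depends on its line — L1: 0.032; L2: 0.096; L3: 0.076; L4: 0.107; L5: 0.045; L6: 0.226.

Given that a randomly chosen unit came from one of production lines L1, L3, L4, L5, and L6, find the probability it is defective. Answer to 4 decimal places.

Let S = {L1, L3, L4, L5, L6}.
P(S) = 0.256 + 0.152 + 0.05 + 0.375 + 0.069 = 0.902.
P(D ∩ S) = 0.032·0.256 + 0.076·0.152 + 0.107·0.05 + 0.045·0.375 + 0.226·0.069 = 0.008192 + 0.011552 + 0.00535 + 0.016875 + 0.015594 = 0.057563.
P(D | S) = 0.057563 / 0.902 = 0.063817…

0.0638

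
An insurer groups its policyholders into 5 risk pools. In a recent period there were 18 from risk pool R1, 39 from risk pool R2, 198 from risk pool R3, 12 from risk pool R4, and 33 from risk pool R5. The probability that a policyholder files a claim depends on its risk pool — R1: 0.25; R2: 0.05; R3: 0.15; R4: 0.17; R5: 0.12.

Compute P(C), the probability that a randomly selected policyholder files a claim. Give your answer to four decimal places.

Total: 18 + 39 + 198 + 12 + 33 = 300.
P(R1) = 18/300 = 0.06. P(R2) = 39/300 = 0.13. P(R3) = 198/300 = 0.66. P(R4) = 12/300 = 0.04. P(R5) = 33/300 = 0.11.
Summing over the partition,
P(C) = P(C|R1)·P(R1) + P(C|R2)·P(R2) + P(C|R3)·P(R3) + P(C|R4)·P(R4) + P(C|R5)·P(R5)
      = 0.25·0.06 + 0.05·0.13 + 0.15·0.66 + 0.17·0.04 + 0.12·0.11
      = 0.015 + 0.0065 + 0.099 + 0.0068 + 0.0132 = 0.1405

P(C) ≈ 0.1405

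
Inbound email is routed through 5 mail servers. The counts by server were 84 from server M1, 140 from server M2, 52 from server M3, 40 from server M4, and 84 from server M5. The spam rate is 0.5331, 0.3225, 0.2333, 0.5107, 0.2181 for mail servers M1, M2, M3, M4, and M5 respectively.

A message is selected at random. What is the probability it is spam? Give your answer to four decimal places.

0.3520

Total: 84 + 140 + 52 + 40 + 84 = 400.
P(M1) = 84/400 = 0.21. P(M2) = 140/400 = 0.35. P(M3) = 52/400 = 0.13. P(M4) = 40/400 = 0.1. P(M5) = 84/400 = 0.21.
P(S) = P(S|M1)·P(M1) + P(S|M2)·P(M2) + P(S|M3)·P(M3) + P(S|M4)·P(M4) + P(S|M5)·P(M5)
      = 0.5331·0.21 + 0.3225·0.35 + 0.2333·0.13 + 0.5107·0.1 + 0.2181·0.21
      = 0.111951 + 0.112875 + 0.030329 + 0.05107 + 0.045801 = 0.352026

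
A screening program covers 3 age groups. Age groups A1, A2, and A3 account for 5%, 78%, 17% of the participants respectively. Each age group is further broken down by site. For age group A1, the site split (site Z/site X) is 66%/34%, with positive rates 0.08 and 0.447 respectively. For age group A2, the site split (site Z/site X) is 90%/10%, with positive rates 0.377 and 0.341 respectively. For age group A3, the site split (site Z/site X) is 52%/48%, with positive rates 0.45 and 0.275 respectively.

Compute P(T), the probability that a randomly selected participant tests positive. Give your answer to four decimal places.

P(T) ≈ 0.3637

P(T|A1) = 0.66·0.08 + 0.34·0.447 = 0.0528 + 0.15198 = 0.20478
P(T|A2) = 0.9·0.377 + 0.1·0.341 = 0.3393 + 0.0341 = 0.3734
P(T|A3) = 0.52·0.45 + 0.48·0.275 = 0.234 + 0.132 = 0.366
Then overall,
P(T) = 0.05·0.20478 + 0.78·0.3734 + 0.17·0.366
      = 0.010239 + 0.291252 + 0.06222 = 0.363711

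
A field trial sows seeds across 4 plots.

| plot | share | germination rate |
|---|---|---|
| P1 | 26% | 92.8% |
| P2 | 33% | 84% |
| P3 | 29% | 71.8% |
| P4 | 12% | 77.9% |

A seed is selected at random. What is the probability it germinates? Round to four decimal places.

Using total probability over the partition,
P(G) = P(G|P1)·P(P1) + P(G|P2)·P(P2) + P(G|P3)·P(P3) + P(G|P4)·P(P4)
      = 0.928·0.26 + 0.84·0.33 + 0.718·0.29 + 0.779·0.12
      = 0.24128 + 0.2772 + 0.20822 + 0.09348 = 0.82018

0.8202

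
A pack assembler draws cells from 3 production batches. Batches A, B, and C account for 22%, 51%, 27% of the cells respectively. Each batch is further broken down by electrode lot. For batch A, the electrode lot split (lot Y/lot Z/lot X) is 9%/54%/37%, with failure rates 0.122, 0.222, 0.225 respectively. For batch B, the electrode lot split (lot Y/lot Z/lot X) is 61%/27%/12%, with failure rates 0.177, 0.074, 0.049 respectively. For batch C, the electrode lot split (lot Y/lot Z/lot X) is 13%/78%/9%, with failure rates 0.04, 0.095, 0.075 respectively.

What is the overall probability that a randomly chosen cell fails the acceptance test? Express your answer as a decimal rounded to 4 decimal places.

P(F|A) = 0.09·0.122 + 0.54·0.222 + 0.37·0.225 = 0.01098 + 0.11988 + 0.08325 = 0.21411
P(F|B) = 0.61·0.177 + 0.27·0.074 + 0.12·0.049 = 0.10797 + 0.01998 + 0.00588 = 0.13383
P(F|C) = 0.13·0.04 + 0.78·0.095 + 0.09·0.075 = 0.0052 + 0.0741 + 0.00675 = 0.08605
By total probability over the outer partition,
P(F) = 0.22·0.21411 + 0.51·0.13383 + 0.27·0.08605
      = 0.0471042 + 0.0682533 + 0.0232335 = 0.138591

0.1386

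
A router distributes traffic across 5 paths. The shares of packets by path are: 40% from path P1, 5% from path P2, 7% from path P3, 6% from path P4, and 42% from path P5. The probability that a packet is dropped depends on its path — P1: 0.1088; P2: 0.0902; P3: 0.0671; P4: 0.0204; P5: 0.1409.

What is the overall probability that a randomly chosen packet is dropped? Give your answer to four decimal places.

P(L) ≈ 0.1131

Using total probability over the partition,
P(L) = P(L|P1)·P(P1) + P(L|P2)·P(P2) + P(L|P3)·P(P3) + P(L|P4)·P(P4) + P(L|P5)·P(P5)
      = 0.1088·0.4 + 0.0902·0.05 + 0.0671·0.07 + 0.0204·0.06 + 0.1409·0.42
      = 0.04352 + 0.00451 + 0.004697 + 0.001224 + 0.059178 = 0.113129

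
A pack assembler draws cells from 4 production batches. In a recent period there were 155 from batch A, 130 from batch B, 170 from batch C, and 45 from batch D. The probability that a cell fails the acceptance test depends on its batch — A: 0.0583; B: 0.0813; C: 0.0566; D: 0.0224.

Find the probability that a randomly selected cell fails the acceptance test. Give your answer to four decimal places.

Total: 155 + 130 + 170 + 45 = 500.
P(A) = 155/500 = 0.31. P(B) = 130/500 = 0.26. P(C) = 170/500 = 0.34. P(D) = 45/500 = 0.09.
P(F) = P(F|A)·P(A) + P(F|B)·P(B) + P(F|C)·P(C) + P(F|D)·P(D)
      = 0.0583·0.31 + 0.0813·0.26 + 0.0566·0.34 + 0.0224·0.09
      = 0.018073 + 0.021138 + 0.019244 + 0.002016 = 0.060471

0.0605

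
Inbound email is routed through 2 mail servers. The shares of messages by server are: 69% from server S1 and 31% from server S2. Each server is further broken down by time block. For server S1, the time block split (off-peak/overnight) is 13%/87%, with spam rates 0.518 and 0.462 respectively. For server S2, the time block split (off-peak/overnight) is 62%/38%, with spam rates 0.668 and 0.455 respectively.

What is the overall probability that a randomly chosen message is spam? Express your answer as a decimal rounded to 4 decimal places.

P(S|S1) = 0.13·0.518 + 0.87·0.462 = 0.06734 + 0.40194 = 0.46928
P(S|S2) = 0.62·0.668 + 0.38·0.455 = 0.41416 + 0.1729 = 0.58706
Then overall,
P(S) = 0.69·0.46928 + 0.31·0.58706
      = 0.3238032 + 0.1819886 = 0.5057918

0.5058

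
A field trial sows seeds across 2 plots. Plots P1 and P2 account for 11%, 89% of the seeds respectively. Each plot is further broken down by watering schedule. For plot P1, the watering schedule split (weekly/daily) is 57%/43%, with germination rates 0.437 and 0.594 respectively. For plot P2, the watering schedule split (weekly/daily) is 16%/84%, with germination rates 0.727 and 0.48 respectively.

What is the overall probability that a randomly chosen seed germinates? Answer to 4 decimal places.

P(G) ≈ 0.5179

P(G|P1) = 0.57·0.437 + 0.43·0.594 = 0.24909 + 0.25542 = 0.50451
P(G|P2) = 0.16·0.727 + 0.84·0.48 = 0.11632 + 0.4032 = 0.51952
By total probability over the outer partition,
P(G) = 0.11·0.50451 + 0.89·0.51952
      = 0.0554961 + 0.4623728 = 0.5178689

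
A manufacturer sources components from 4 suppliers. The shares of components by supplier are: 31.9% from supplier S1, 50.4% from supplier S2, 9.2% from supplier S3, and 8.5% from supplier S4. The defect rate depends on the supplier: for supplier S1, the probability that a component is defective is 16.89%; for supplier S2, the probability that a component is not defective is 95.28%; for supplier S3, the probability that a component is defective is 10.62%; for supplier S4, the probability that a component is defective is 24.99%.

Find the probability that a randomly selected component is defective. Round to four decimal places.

P(D|S2) = 1 − 0.9528 = 0.0472.
P(D) = P(D|S1)·P(S1) + P(D|S2)·P(S2) + P(D|S3)·P(S3) + P(D|S4)·P(S4)
      = 0.1689·0.319 + 0.0472·0.504 + 0.1062·0.092 + 0.2499·0.085
      = 0.0538791 + 0.0237888 + 0.0097704 + 0.0212415 = 0.1086798

P(D) ≈ 0.1087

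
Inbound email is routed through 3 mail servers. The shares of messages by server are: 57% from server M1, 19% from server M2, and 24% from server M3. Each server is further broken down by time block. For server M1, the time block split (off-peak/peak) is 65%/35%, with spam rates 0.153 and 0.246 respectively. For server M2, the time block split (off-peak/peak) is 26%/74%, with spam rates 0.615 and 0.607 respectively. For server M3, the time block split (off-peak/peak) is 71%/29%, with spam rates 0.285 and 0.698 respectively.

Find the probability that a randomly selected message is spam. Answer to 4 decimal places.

P(S) ≈ 0.3186

P(S|M1) = 0.65·0.153 + 0.35·0.246 = 0.09945 + 0.0861 = 0.18555
P(S|M2) = 0.26·0.615 + 0.74·0.607 = 0.1599 + 0.44918 = 0.60908
P(S|M3) = 0.71·0.285 + 0.29·0.698 = 0.20235 + 0.20242 = 0.40477
Then overall,
P(S) = 0.57·0.18555 + 0.19·0.60908 + 0.24·0.40477
      = 0.1057635 + 0.1157252 + 0.0971448 = 0.3186335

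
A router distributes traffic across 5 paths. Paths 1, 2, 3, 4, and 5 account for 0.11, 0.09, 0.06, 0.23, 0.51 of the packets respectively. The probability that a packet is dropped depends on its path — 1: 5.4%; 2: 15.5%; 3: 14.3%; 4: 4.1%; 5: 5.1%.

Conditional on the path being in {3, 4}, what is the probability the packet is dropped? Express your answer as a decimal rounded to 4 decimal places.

P(L|S) ≈ 0.0621

Let S = {3, 4}.
P(S) = 0.06 + 0.23 = 0.29.
P(L ∩ S) = 0.143·0.06 + 0.041·0.23 = 0.00858 + 0.00943 = 0.01801.
P(L | S) = 0.01801 / 0.29 = 0.062103…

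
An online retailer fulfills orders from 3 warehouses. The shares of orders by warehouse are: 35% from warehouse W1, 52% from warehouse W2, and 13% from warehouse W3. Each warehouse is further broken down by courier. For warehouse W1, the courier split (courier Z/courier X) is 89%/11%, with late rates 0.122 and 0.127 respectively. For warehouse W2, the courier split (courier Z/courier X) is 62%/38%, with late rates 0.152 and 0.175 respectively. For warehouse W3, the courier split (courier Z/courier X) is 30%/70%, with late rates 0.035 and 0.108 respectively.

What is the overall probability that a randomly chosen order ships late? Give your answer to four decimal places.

P(L) ≈ 0.1377

P(L|W1) = 0.89·0.122 + 0.11·0.127 = 0.10858 + 0.01397 = 0.12255
P(L|W2) = 0.62·0.152 + 0.38·0.175 = 0.09424 + 0.0665 = 0.16074
P(L|W3) = 0.3·0.035 + 0.7·0.108 = 0.0105 + 0.0756 = 0.0861
By total probability over the outer partition,
P(L) = 0.35·0.12255 + 0.52·0.16074 + 0.13·0.0861
      = 0.0428925 + 0.0835848 + 0.011193 = 0.1376703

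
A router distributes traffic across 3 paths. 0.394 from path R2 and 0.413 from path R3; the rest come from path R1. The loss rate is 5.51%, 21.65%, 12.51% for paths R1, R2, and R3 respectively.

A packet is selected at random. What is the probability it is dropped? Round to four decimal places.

P(R1) = 1 − (0.394 + 0.413) = 0.193.
P(L) = P(L|R1)·P(R1) + P(L|R2)·P(R2) + P(L|R3)·P(R3)
      = 0.0551·0.193 + 0.2165·0.394 + 0.1251·0.413
      = 0.0106343 + 0.085301 + 0.0516663 = 0.1476016

P(L) ≈ 0.1476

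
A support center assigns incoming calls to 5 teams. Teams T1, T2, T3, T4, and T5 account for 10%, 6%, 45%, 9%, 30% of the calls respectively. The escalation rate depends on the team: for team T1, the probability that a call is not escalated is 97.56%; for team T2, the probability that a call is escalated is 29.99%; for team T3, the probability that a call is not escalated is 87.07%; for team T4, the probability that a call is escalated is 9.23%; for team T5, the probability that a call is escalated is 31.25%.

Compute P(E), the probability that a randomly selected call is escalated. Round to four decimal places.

0.1807

P(E|T1) = 1 − 0.9756 = 0.0244.
P(E|T3) = 1 − 0.8707 = 0.1293.
By the law of total probability,
P(E) = P(E|T1)·P(T1) + P(E|T2)·P(T2) + P(E|T3)·P(T3) + P(E|T4)·P(T4) + P(E|T5)·P(T5)
      = 0.0244·0.1 + 0.2999·0.06 + 0.1293·0.45 + 0.0923·0.09 + 0.3125·0.3
      = 0.00244 + 0.017994 + 0.058185 + 0.008307 + 0.09375 = 0.180676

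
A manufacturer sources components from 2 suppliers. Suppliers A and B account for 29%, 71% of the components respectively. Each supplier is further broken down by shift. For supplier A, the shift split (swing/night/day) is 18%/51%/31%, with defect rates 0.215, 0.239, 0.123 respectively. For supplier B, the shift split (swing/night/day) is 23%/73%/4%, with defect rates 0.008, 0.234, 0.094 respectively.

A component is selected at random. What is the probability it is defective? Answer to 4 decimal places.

P(D) ≈ 0.1829

P(D|A) = 0.18·0.215 + 0.51·0.239 + 0.31·0.123 = 0.0387 + 0.12189 + 0.03813 = 0.19872
P(D|B) = 0.23·0.008 + 0.73·0.234 + 0.04·0.094 = 0.00184 + 0.17082 + 0.00376 = 0.17642
Then overall,
P(D) = 0.29·0.19872 + 0.71·0.17642
      = 0.0576288 + 0.1252582 = 0.182887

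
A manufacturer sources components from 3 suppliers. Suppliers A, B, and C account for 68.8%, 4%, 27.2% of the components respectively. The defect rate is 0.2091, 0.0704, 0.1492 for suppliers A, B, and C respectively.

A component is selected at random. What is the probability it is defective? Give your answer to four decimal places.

P(D) ≈ 0.1873

Summing over the partition,
P(D) = P(D|A)·P(A) + P(D|B)·P(B) + P(D|C)·P(C)
      = 0.2091·0.688 + 0.0704·0.04 + 0.1492·0.272
      = 0.1438608 + 0.002816 + 0.0405824 = 0.1872592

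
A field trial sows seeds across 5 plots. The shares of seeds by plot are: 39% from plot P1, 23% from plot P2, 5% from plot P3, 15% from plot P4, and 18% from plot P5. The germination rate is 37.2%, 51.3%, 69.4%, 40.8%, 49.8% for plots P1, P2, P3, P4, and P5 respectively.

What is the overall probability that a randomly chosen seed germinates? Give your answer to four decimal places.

P(G) = P(G|P1)·P(P1) + P(G|P2)·P(P2) + P(G|P3)·P(P3) + P(G|P4)·P(P4) + P(G|P5)·P(P5)
      = 0.372·0.39 + 0.513·0.23 + 0.694·0.05 + 0.408·0.15 + 0.498·0.18
      = 0.14508 + 0.11799 + 0.0347 + 0.0612 + 0.08964 = 0.44861

P(G) ≈ 0.4486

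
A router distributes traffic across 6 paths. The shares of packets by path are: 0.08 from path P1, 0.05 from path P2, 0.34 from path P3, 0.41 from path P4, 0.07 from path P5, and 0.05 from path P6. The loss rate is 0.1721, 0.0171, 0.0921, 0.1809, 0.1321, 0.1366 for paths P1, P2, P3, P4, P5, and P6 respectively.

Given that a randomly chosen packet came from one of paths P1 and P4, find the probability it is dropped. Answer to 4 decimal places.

0.1795

Let S = {P1, P4}.
P(S) = 0.08 + 0.41 = 0.49.
P(L ∩ S) = 0.1721·0.08 + 0.1809·0.41 = 0.013768 + 0.074169 = 0.087937.
P(L | S) = 0.087937 / 0.49 = 0.179463…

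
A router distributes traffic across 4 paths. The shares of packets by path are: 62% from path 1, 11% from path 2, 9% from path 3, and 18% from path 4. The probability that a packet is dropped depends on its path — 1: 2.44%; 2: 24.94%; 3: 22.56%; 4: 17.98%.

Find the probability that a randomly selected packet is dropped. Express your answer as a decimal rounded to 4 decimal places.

By the law of total probability,
P(L) = P(L|1)·P(1) + P(L|2)·P(2) + P(L|3)·P(3) + P(L|4)·P(4)
      = 0.0244·0.62 + 0.2494·0.11 + 0.2256·0.09 + 0.1798·0.18
      = 0.015128 + 0.027434 + 0.020304 + 0.032364 = 0.09523

P(L) ≈ 0.0952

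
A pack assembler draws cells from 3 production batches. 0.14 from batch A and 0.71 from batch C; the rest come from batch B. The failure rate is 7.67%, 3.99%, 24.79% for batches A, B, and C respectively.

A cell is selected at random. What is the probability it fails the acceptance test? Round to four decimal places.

P(B) = 1 − (0.14 + 0.71) = 0.15.
Using total probability over the partition,
P(F) = P(F|A)·P(A) + P(F|B)·P(B) + P(F|C)·P(C)
      = 0.0767·0.14 + 0.0399·0.15 + 0.2479·0.71
      = 0.010738 + 0.005985 + 0.176009 = 0.192732

0.1927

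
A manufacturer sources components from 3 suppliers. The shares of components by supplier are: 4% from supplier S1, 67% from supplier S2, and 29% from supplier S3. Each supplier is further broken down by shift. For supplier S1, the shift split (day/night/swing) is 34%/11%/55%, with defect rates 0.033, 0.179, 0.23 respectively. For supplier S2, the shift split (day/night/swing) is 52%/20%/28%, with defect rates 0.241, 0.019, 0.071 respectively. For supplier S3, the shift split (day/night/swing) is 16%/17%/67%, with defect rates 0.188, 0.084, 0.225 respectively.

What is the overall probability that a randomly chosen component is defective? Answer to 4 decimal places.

P(D|S1) = 0.34·0.033 + 0.11·0.179 + 0.55·0.23 = 0.01122 + 0.01969 + 0.1265 = 0.15741
P(D|S2) = 0.52·0.241 + 0.2·0.019 + 0.28·0.071 = 0.12532 + 0.0038 + 0.01988 = 0.149
P(D|S3) = 0.16·0.188 + 0.17·0.084 + 0.67·0.225 = 0.03008 + 0.01428 + 0.15075 = 0.19511
By total probability over the outer partition,
P(D) = 0.04·0.15741 + 0.67·0.149 + 0.29·0.19511
      = 0.0062964 + 0.09983 + 0.0565819 = 0.1627083

0.1627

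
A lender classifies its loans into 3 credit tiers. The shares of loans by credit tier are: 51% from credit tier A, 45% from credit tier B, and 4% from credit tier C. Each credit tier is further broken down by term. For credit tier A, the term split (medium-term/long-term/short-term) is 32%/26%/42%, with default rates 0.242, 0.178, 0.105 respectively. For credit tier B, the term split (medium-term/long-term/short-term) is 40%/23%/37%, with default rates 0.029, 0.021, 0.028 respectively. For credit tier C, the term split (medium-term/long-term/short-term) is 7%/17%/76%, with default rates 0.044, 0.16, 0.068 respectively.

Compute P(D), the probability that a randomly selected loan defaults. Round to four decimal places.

P(D) ≈ 0.1009

P(D|A) = 0.32·0.242 + 0.26·0.178 + 0.42·0.105 = 0.07744 + 0.04628 + 0.0441 = 0.16782
P(D|B) = 0.4·0.029 + 0.23·0.021 + 0.37·0.028 = 0.0116 + 0.00483 + 0.01036 = 0.02679
P(D|C) = 0.07·0.044 + 0.17·0.16 + 0.76·0.068 = 0.00308 + 0.0272 + 0.05168 = 0.08196
Then overall,
P(D) = 0.51·0.16782 + 0.45·0.02679 + 0.04·0.08196
      = 0.0855882 + 0.0120555 + 0.0032784 = 0.1009221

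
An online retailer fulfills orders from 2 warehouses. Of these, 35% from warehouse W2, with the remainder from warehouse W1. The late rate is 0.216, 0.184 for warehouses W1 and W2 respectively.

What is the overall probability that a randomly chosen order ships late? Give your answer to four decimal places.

0.2048

P(W1) = 1 − (0.35) = 0.65.
P(L) = P(L|W1)·P(W1) + P(L|W2)·P(W2)
      = 0.216·0.65 + 0.184·0.35
      = 0.1404 + 0.0644 = 0.2048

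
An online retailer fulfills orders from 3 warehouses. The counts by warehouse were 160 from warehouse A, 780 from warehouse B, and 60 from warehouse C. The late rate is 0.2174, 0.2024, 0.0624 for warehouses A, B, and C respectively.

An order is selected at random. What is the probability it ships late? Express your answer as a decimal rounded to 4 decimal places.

P(L) ≈ 0.1964

Total: 160 + 780 + 60 = 1000.
P(A) = 160/1000 = 0.16. P(B) = 780/1000 = 0.78. P(C) = 60/1000 = 0.06.
P(L) = P(L|A)·P(A) + P(L|B)·P(B) + P(L|C)·P(C)
      = 0.2174·0.16 + 0.2024·0.78 + 0.0624·0.06
      = 0.034784 + 0.157872 + 0.003744 = 0.1964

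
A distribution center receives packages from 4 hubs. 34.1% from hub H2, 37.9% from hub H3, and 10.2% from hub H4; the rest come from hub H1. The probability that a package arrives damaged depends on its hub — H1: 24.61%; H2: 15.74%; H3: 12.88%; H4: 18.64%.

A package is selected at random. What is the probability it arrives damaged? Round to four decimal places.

P(D) ≈ 0.1653

P(H1) = 1 − (0.341 + 0.379 + 0.102) = 0.178.
By the law of total probability,
P(D) = P(D|H1)·P(H1) + P(D|H2)·P(H2) + P(D|H3)·P(H3) + P(D|H4)·P(H4)
      = 0.2461·0.178 + 0.1574·0.341 + 0.1288·0.379 + 0.1864·0.102
      = 0.0438058 + 0.0536734 + 0.0488152 + 0.0190128 = 0.1653072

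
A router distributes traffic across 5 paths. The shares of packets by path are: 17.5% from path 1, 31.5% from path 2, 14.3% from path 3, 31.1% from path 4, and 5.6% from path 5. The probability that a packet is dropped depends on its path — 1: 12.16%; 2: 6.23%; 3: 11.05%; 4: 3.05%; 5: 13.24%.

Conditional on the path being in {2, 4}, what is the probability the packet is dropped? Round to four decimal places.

Let S = {2, 4}.
P(S) = 0.315 + 0.311 = 0.626.
P(L ∩ S) = 0.0623·0.315 + 0.0305·0.311 = 0.0196245 + 0.0094855 = 0.02911.
P(L | S) = 0.02911 / 0.626 = 0.046502…

P(L|S) ≈ 0.0465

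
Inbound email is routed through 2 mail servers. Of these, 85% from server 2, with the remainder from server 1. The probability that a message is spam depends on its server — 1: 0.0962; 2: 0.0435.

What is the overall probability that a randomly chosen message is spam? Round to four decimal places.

0.0514

P(1) = 1 − (0.85) = 0.15.
P(S) = P(S|1)·P(1) + P(S|2)·P(2)
      = 0.0962·0.15 + 0.0435·0.85
      = 0.01443 + 0.036975 = 0.051405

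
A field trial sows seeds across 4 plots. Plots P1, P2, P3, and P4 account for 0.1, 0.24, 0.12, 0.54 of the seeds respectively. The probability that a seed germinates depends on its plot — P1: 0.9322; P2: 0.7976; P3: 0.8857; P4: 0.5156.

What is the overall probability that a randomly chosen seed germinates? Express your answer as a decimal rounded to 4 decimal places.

P(G) = P(G|P1)·P(P1) + P(G|P2)·P(P2) + P(G|P3)·P(P3) + P(G|P4)·P(P4)
      = 0.9322·0.1 + 0.7976·0.24 + 0.8857·0.12 + 0.5156·0.54
      = 0.09322 + 0.191424 + 0.106284 + 0.278424 = 0.669352

P(G) ≈ 0.6694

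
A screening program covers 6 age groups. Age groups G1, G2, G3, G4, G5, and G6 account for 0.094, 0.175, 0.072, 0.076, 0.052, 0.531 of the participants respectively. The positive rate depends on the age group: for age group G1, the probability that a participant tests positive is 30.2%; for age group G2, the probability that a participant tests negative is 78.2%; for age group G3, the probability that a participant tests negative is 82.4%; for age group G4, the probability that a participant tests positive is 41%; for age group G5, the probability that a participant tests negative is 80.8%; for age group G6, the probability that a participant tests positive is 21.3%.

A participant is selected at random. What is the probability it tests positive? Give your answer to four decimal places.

P(T|G2) = 1 − 0.782 = 0.218.
P(T|G3) = 1 − 0.824 = 0.176.
P(T|G5) = 1 − 0.808 = 0.192.
Using total probability over the partition,
P(T) = P(T|G1)·P(G1) + P(T|G2)·P(G2) + P(T|G3)·P(G3) + P(T|G4)·P(G4) + P(T|G5)·P(G5) + P(T|G6)·P(G6)
      = 0.302·0.094 + 0.218·0.175 + 0.176·0.072 + 0.41·0.076 + 0.192·0.052 + 0.213·0.531
      = 0.028388 + 0.03815 + 0.012672 + 0.03116 + 0.009984 + 0.113103 = 0.233457

P(T) ≈ 0.2335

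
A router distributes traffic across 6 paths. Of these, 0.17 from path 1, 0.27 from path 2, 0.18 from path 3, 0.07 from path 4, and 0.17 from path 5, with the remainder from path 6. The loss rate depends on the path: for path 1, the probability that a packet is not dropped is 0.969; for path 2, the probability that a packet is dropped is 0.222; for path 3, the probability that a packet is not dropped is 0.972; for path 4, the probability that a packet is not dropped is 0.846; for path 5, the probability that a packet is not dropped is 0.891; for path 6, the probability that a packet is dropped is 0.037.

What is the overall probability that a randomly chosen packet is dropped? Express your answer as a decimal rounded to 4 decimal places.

P(6) = 1 − (0.17 + 0.27 + 0.18 + 0.07 + 0.17) = 0.14.
P(L|1) = 1 − 0.969 = 0.031.
P(L|3) = 1 − 0.972 = 0.028.
P(L|4) = 1 − 0.846 = 0.154.
P(L|5) = 1 − 0.891 = 0.109.
P(L) = P(L|1)·P(1) + P(L|2)·P(2) + P(L|3)·P(3) + P(L|4)·P(4) + P(L|5)·P(5) + P(L|6)·P(6)
      = 0.031·0.17 + 0.222·0.27 + 0.028·0.18 + 0.154·0.07 + 0.109·0.17 + 0.037·0.14
      = 0.00527 + 0.05994 + 0.00504 + 0.01078 + 0.01853 + 0.00518 = 0.10474

0.1047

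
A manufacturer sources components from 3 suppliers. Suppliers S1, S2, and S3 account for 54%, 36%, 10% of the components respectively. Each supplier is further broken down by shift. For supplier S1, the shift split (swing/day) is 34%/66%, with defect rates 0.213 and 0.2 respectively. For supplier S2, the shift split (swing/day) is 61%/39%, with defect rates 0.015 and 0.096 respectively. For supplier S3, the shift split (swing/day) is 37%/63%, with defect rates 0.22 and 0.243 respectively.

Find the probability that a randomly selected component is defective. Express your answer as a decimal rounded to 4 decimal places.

0.1506

P(D|S1) = 0.34·0.213 + 0.66·0.2 = 0.07242 + 0.132 = 0.20442
P(D|S2) = 0.61·0.015 + 0.39·0.096 = 0.00915 + 0.03744 = 0.04659
P(D|S3) = 0.37·0.22 + 0.63·0.243 = 0.0814 + 0.15309 = 0.23449
By total probability over the outer partition,
P(D) = 0.54·0.20442 + 0.36·0.04659 + 0.1·0.23449
      = 0.1103868 + 0.0167724 + 0.023449 = 0.1506082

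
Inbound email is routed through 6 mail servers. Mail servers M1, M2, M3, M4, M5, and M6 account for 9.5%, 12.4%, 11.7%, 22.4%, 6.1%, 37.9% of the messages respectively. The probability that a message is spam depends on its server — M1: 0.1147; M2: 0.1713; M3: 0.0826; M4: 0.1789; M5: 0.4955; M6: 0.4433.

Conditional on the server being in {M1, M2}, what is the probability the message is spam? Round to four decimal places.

Let J = {M1, M2}.
P(J) = 0.095 + 0.124 = 0.219.
P(S ∩ J) = 0.1147·0.095 + 0.1713·0.124 = 0.0108965 + 0.0212412 = 0.0321377.
P(S | J) = 0.0321377 / 0.219 = 0.146747…

P(S|J) ≈ 0.1467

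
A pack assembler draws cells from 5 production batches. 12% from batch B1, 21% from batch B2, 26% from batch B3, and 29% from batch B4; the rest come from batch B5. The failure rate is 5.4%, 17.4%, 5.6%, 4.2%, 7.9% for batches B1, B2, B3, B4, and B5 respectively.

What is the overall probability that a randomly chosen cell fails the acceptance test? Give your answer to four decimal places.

P(F) ≈ 0.0792

P(B5) = 1 − (0.12 + 0.21 + 0.26 + 0.29) = 0.12.
P(F) = P(F|B1)·P(B1) + P(F|B2)·P(B2) + P(F|B3)·P(B3) + P(F|B4)·P(B4) + P(F|B5)·P(B5)
      = 0.054·0.12 + 0.174·0.21 + 0.056·0.26 + 0.042·0.29 + 0.079·0.12
      = 0.00648 + 0.03654 + 0.01456 + 0.01218 + 0.00948 = 0.07924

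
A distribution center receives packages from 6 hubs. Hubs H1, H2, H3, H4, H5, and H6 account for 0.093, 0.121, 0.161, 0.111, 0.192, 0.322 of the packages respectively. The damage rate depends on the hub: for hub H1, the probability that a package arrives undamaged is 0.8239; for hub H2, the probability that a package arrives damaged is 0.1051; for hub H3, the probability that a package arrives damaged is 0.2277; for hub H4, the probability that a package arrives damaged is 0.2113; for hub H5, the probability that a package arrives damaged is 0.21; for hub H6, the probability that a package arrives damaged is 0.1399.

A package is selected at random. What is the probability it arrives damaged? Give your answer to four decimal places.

0.1746

P(D|H1) = 1 − 0.8239 = 0.1761.
Summing over the partition,
P(D) = P(D|H1)·P(H1) + P(D|H2)·P(H2) + P(D|H3)·P(H3) + P(D|H4)·P(H4) + P(D|H5)·P(H5) + P(D|H6)·P(H6)
      = 0.1761·0.093 + 0.1051·0.121 + 0.2277·0.161 + 0.2113·0.111 + 0.21·0.192 + 0.1399·0.322
      = 0.0163773 + 0.0127171 + 0.0366597 + 0.0234543 + 0.04032 + 0.0450478 = 0.1745762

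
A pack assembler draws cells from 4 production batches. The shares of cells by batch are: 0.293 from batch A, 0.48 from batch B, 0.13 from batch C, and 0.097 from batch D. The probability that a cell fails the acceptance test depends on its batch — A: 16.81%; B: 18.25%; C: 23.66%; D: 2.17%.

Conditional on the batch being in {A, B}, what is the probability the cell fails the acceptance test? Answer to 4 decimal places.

P(F|S) ≈ 0.1770

Let S = {A, B}.
P(S) = 0.293 + 0.48 = 0.773.
P(F ∩ S) = 0.1681·0.293 + 0.1825·0.48 = 0.0492533 + 0.0876 = 0.1368533.
P(F | S) = 0.1368533 / 0.773 = 0.177042…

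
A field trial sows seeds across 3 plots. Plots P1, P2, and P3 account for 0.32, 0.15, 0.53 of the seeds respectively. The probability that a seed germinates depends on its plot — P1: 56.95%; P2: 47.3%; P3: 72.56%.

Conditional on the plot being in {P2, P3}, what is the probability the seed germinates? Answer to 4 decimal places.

Let S = {P2, P3}.
P(S) = 0.15 + 0.53 = 0.68.
P(G ∩ S) = 0.473·0.15 + 0.7256·0.53 = 0.07095 + 0.384568 = 0.455518.
P(G | S) = 0.455518 / 0.68 = 0.669879…

P(G|S) ≈ 0.6699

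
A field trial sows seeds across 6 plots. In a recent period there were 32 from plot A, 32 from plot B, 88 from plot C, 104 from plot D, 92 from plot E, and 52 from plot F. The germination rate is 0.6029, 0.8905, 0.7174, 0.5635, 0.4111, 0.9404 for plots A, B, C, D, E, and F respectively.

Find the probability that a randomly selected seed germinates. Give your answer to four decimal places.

0.6406

Total: 32 + 32 + 88 + 104 + 92 + 52 = 400.
P(A) = 32/400 = 0.08. P(B) = 32/400 = 0.08. P(C) = 88/400 = 0.22. P(D) = 104/400 = 0.26. P(E) = 92/400 = 0.23. P(F) = 52/400 = 0.13.
By the law of total probability,
P(G) = P(G|A)·P(A) + P(G|B)·P(B) + P(G|C)·P(C) + P(G|D)·P(D) + P(G|E)·P(E) + P(G|F)·P(F)
      = 0.6029·0.08 + 0.8905·0.08 + 0.7174·0.22 + 0.5635·0.26 + 0.4111·0.23 + 0.9404·0.13
      = 0.048232 + 0.07124 + 0.157828 + 0.14651 + 0.094553 + 0.122252 = 0.640615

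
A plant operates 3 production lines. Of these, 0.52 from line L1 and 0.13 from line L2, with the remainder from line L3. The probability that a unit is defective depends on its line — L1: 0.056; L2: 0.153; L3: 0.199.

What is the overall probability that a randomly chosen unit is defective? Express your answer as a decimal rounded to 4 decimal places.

P(L3) = 1 − (0.52 + 0.13) = 0.35.
By the law of total probability,
P(D) = P(D|L1)·P(L1) + P(D|L2)·P(L2) + P(D|L3)·P(L3)
      = 0.056·0.52 + 0.153·0.13 + 0.199·0.35
      = 0.02912 + 0.01989 + 0.06965 = 0.11866

P(D) ≈ 0.1187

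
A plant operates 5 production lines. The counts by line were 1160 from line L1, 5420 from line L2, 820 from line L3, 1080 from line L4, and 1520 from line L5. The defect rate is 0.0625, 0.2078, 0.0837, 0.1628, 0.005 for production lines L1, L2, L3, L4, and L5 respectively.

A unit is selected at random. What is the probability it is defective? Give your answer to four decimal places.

0.1451

Total: 1160 + 5420 + 820 + 1080 + 1520 = 10000.
P(L1) = 1160/10000 = 0.116. P(L2) = 5420/10000 = 0.542. P(L3) = 820/10000 = 0.082. P(L4) = 1080/10000 = 0.108. P(L5) = 1520/10000 = 0.152.
Using total probability over the partition,
P(D) = P(D|L1)·P(L1) + P(D|L2)·P(L2) + P(D|L3)·P(L3) + P(D|L4)·P(L4) + P(D|L5)·P(L5)
      = 0.0625·0.116 + 0.2078·0.542 + 0.0837·0.082 + 0.1628·0.108 + 0.005·0.152
      = 0.00725 + 0.1126276 + 0.0068634 + 0.0175824 + 0.00076 = 0.1450834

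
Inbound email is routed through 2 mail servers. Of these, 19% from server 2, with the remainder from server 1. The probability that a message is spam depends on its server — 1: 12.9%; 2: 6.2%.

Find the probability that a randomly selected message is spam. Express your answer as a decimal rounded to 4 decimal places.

0.1163

P(1) = 1 − (0.19) = 0.81.
P(S) = P(S|1)·P(1) + P(S|2)·P(2)
      = 0.129·0.81 + 0.062·0.19
      = 0.10449 + 0.01178 = 0.11627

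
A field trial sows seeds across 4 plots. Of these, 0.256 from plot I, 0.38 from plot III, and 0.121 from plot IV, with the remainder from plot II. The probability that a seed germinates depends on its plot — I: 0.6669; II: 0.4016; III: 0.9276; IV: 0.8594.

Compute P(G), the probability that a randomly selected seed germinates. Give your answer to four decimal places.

P(II) = 1 − (0.256 + 0.38 + 0.121) = 0.243.
P(G) = P(G|I)·P(I) + P(G|II)·P(II) + P(G|III)·P(III) + P(G|IV)·P(IV)
      = 0.6669·0.256 + 0.4016·0.243 + 0.9276·0.38 + 0.8594·0.121
      = 0.1707264 + 0.0975888 + 0.352488 + 0.1039874 = 0.7247906

P(G) ≈ 0.7248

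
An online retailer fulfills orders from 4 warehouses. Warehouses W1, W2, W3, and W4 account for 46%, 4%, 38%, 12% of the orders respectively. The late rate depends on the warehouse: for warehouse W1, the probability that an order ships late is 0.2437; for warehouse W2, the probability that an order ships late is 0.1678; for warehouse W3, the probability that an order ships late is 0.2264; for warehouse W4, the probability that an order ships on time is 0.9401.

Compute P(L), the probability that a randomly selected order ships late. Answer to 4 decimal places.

0.2120

P(L|W4) = 1 − 0.9401 = 0.0599.
Using total probability over the partition,
P(L) = P(L|W1)·P(W1) + P(L|W2)·P(W2) + P(L|W3)·P(W3) + P(L|W4)·P(W4)
      = 0.2437·0.46 + 0.1678·0.04 + 0.2264·0.38 + 0.0599·0.12
      = 0.112102 + 0.006712 + 0.086032 + 0.007188 = 0.212034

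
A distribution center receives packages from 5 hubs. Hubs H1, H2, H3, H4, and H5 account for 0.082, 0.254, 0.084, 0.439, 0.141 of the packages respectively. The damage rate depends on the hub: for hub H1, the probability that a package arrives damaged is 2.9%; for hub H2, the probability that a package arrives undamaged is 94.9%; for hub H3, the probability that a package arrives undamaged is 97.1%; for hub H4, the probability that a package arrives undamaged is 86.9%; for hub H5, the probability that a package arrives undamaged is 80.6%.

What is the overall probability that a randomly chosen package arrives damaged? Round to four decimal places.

P(D|H2) = 1 − 0.949 = 0.051.
P(D|H3) = 1 − 0.971 = 0.029.
P(D|H4) = 1 − 0.869 = 0.131.
P(D|H5) = 1 − 0.806 = 0.194.
P(D) = P(D|H1)·P(H1) + P(D|H2)·P(H2) + P(D|H3)·P(H3) + P(D|H4)·P(H4) + P(D|H5)·P(H5)
      = 0.029·0.082 + 0.051·0.254 + 0.029·0.084 + 0.131·0.439 + 0.194·0.141
      = 0.002378 + 0.012954 + 0.002436 + 0.057509 + 0.027354 = 0.102631

0.1026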